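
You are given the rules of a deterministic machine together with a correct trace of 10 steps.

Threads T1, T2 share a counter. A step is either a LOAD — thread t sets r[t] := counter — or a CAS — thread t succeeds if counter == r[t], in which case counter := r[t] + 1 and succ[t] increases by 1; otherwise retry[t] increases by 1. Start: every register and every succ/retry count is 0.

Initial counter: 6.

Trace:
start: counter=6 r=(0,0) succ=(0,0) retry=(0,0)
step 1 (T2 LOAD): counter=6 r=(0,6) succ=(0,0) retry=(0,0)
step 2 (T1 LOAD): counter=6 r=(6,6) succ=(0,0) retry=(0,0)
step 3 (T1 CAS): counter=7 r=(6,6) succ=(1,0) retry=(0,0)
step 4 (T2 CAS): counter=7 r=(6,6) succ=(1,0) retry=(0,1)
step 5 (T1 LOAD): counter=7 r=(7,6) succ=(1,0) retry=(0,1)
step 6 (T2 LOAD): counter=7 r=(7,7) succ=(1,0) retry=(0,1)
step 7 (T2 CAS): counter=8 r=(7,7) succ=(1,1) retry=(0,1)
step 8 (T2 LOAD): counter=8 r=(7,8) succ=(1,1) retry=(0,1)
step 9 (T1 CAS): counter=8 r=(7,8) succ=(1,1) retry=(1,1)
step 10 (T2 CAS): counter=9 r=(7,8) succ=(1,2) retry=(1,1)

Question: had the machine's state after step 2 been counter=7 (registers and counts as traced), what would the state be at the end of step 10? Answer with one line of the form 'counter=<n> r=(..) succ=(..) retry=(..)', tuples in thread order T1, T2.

counter=9 r=(7,8) succ=(0,2) retry=(2,1)

state after step 2 := counter=7 r=(6,6) succ=(0,0) retry=(0,0)
step 3 (T1 CAS): counter=7 r=(6,6) succ=(0,0) retry=(1,0)
step 4 (T2 CAS): counter=7 r=(6,6) succ=(0,0) retry=(1,1)
step 5 (T1 LOAD): counter=7 r=(7,6) succ=(0,0) retry=(1,1)
step 6 (T2 LOAD): counter=7 r=(7,7) succ=(0,0) retry=(1,1)
step 7 (T2 CAS): counter=8 r=(7,7) succ=(0,1) retry=(1,1)
step 8 (T2 LOAD): counter=8 r=(7,8) succ=(0,1) retry=(1,1)
step 9 (T1 CAS): counter=8 r=(7,8) succ=(0,1) retry=(2,1)
step 10 (T2 CAS): counter=9 r=(7,8) succ=(0,2) retry=(2,1)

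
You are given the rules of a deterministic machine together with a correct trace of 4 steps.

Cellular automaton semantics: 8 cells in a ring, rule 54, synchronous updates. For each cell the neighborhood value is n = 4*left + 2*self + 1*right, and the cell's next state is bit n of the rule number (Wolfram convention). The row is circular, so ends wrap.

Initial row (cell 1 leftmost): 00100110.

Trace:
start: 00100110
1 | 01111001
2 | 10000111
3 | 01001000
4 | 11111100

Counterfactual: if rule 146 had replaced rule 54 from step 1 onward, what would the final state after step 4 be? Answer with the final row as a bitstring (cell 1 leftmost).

10010110

(re-executing steps 1..4 under rule 146; state before step 1: 00100110)
1 | 01011001
2 | 00000110
3 | 00001001
4 | 10010110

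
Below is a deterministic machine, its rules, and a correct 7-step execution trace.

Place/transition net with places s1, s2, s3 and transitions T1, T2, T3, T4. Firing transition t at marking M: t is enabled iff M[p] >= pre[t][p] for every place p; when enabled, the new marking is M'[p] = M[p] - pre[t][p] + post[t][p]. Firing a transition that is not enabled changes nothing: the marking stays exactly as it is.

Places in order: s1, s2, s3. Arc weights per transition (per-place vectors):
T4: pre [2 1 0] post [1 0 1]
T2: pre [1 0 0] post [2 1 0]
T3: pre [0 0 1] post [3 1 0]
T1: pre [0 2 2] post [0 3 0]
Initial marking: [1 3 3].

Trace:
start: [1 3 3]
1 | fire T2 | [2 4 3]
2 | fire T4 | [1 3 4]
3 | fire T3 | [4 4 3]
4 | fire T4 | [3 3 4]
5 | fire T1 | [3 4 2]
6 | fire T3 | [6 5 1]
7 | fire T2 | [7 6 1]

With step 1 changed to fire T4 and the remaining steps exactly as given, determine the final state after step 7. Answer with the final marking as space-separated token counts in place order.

(re-executing from step 1 with the substitution; state before step 1: [1 3 3])
1 | fire T4 | [1 3 3]
2 | fire T4 | [1 3 3]
3 | fire T3 | [4 4 2]
4 | fire T4 | [3 3 3]
5 | fire T1 | [3 4 1]
6 | fire T3 | [6 5 0]
7 | fire T2 | [7 6 0]

7 6 0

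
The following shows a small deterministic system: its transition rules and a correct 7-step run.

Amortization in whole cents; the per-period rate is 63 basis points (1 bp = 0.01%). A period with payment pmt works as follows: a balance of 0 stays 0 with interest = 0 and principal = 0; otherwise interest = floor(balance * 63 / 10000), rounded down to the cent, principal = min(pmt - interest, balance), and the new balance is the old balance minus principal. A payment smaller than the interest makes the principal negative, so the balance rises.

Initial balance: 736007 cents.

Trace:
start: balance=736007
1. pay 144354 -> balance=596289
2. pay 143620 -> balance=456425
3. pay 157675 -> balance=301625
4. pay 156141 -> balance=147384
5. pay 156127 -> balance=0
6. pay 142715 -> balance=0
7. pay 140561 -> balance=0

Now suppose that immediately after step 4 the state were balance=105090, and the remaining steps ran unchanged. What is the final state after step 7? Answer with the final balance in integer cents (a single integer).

0

state after step 4 := balance=105090
5. pay 156127 -> balance=0
6. pay 142715 -> balance=0
7. pay 140561 -> balance=0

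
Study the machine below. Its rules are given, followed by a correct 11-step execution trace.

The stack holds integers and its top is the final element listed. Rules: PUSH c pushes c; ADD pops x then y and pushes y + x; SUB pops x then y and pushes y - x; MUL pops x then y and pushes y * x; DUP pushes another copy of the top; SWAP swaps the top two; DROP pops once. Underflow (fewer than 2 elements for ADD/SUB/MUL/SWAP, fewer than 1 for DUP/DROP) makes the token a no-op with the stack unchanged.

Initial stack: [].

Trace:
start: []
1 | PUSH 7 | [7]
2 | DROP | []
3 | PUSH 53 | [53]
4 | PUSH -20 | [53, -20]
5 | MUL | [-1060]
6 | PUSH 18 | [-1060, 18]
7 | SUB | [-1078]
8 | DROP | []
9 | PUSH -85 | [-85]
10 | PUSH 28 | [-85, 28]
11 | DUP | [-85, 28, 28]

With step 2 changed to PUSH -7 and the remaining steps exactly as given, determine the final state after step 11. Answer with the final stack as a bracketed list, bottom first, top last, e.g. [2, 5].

(re-executing from step 2 with the substitution; state before step 2: [7])
2 | PUSH -7 | [7, -7]
3 | PUSH 53 | [7, -7, 53]
4 | PUSH -20 | [7, -7, 53, -20]
5 | MUL | [7, -7, -1060]
6 | PUSH 18 | [7, -7, -1060, 18]
7 | SUB | [7, -7, -1078]
8 | DROP | [7, -7]
9 | PUSH -85 | [7, -7, -85]
10 | PUSH 28 | [7, -7, -85, 28]
11 | DUP | [7, -7, -85, 28, 28]

[7, -7, -85, 28, 28]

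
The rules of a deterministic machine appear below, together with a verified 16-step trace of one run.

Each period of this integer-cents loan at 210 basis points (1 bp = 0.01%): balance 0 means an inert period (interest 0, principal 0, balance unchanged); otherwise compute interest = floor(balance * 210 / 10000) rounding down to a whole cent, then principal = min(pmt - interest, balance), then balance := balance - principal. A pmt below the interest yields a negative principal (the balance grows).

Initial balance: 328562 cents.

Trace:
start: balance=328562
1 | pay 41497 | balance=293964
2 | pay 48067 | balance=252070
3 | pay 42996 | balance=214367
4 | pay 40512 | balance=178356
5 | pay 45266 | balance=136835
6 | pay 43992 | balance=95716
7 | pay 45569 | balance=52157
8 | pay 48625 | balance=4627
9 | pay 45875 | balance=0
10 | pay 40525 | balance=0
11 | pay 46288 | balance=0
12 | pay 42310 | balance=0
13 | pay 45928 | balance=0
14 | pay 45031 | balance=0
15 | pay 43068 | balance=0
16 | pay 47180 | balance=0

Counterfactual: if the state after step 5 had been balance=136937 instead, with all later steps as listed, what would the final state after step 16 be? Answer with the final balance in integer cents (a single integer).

0

state after step 5 := balance=136937
6 | pay 43992 | balance=95820
7 | pay 45569 | balance=52263
8 | pay 48625 | balance=4735
9 | pay 45875 | balance=0
10 | pay 40525 | balance=0
11 | pay 46288 | balance=0
12 | pay 42310 | balance=0
13 | pay 45928 | balance=0
14 | pay 45031 | balance=0
15 | pay 43068 | balance=0
16 | pay 47180 | balance=0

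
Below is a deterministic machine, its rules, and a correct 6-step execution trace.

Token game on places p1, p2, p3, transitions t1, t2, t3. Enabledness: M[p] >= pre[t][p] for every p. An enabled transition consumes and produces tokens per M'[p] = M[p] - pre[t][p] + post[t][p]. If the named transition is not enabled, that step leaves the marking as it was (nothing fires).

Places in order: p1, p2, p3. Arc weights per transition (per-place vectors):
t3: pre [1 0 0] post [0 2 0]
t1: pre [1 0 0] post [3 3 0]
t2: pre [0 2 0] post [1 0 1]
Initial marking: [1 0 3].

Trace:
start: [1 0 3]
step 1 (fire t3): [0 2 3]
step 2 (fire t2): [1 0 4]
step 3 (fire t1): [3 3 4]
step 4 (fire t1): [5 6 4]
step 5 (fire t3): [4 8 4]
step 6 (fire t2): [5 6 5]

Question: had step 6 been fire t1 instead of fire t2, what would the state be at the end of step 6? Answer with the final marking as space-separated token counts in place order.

(re-executing from step 6 with the substitution; state before step 6: [4 8 4])
step 6 (fire t1): [6 11 4]

6 11 4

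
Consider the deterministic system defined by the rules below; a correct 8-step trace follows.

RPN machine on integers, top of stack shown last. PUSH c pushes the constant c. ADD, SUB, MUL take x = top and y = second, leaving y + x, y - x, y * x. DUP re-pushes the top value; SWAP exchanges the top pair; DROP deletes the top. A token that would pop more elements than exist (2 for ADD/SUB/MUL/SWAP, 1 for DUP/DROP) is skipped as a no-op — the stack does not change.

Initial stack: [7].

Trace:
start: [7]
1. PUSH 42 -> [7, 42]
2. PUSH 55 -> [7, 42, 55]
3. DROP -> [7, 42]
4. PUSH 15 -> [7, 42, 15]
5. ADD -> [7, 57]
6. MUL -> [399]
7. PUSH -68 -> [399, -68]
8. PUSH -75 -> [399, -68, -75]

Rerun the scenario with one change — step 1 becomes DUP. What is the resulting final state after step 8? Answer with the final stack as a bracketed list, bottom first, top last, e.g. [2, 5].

[154, -68, -75]

(re-executing from step 1 with the substitution; state before step 1: [7])
1. DUP -> [7, 7]
2. PUSH 55 -> [7, 7, 55]
3. DROP -> [7, 7]
4. PUSH 15 -> [7, 7, 15]
5. ADD -> [7, 22]
6. MUL -> [154]
7. PUSH -68 -> [154, -68]
8. PUSH -75 -> [154, -68, -75]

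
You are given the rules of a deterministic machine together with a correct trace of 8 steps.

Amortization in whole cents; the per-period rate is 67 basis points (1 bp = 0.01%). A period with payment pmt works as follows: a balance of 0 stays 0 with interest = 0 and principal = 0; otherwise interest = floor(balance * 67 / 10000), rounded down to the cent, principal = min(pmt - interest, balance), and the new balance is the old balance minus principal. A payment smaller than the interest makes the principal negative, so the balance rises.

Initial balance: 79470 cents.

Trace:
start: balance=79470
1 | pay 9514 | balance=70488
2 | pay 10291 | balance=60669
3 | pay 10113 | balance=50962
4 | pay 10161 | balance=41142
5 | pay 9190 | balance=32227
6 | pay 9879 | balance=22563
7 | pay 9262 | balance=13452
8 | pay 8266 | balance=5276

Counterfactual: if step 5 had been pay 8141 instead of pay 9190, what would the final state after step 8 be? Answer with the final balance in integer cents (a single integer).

(re-executing from step 5 with the substitution; state before step 5: balance=41142)
5 | pay 8141 | balance=33276
6 | pay 9879 | balance=23619
7 | pay 9262 | balance=14515
8 | pay 8266 | balance=6346

6346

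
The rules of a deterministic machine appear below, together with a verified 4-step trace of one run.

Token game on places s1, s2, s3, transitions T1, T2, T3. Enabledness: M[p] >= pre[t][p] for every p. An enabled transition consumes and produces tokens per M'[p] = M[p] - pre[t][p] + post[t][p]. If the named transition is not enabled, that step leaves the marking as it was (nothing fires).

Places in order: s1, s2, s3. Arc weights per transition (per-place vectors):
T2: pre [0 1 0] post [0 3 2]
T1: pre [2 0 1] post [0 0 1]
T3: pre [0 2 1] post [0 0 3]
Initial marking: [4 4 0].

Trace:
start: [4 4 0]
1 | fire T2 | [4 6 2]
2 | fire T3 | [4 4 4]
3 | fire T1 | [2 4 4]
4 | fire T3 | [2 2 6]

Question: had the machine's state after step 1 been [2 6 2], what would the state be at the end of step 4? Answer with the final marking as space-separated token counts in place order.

state after step 1 := [2 6 2]
2 | fire T3 | [2 4 4]
3 | fire T1 | [0 4 4]
4 | fire T3 | [0 2 6]

0 2 6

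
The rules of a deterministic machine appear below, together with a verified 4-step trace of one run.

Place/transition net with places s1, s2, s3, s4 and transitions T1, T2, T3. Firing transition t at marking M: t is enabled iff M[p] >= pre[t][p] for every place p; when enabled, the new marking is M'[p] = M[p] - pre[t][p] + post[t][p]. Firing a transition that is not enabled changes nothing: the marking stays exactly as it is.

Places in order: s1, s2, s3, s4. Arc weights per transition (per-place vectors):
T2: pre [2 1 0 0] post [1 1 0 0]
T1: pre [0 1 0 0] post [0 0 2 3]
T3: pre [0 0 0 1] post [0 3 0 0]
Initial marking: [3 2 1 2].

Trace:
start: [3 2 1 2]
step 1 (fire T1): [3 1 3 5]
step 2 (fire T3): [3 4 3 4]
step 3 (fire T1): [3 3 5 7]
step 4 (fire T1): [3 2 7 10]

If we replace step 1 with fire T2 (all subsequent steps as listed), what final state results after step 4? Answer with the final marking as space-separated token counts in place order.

(re-executing from step 1 with the substitution; state before step 1: [3 2 1 2])
step 1 (fire T2): [2 2 1 2]
step 2 (fire T3): [2 5 1 1]
step 3 (fire T1): [2 4 3 4]
step 4 (fire T1): [2 3 5 7]

2 3 5 7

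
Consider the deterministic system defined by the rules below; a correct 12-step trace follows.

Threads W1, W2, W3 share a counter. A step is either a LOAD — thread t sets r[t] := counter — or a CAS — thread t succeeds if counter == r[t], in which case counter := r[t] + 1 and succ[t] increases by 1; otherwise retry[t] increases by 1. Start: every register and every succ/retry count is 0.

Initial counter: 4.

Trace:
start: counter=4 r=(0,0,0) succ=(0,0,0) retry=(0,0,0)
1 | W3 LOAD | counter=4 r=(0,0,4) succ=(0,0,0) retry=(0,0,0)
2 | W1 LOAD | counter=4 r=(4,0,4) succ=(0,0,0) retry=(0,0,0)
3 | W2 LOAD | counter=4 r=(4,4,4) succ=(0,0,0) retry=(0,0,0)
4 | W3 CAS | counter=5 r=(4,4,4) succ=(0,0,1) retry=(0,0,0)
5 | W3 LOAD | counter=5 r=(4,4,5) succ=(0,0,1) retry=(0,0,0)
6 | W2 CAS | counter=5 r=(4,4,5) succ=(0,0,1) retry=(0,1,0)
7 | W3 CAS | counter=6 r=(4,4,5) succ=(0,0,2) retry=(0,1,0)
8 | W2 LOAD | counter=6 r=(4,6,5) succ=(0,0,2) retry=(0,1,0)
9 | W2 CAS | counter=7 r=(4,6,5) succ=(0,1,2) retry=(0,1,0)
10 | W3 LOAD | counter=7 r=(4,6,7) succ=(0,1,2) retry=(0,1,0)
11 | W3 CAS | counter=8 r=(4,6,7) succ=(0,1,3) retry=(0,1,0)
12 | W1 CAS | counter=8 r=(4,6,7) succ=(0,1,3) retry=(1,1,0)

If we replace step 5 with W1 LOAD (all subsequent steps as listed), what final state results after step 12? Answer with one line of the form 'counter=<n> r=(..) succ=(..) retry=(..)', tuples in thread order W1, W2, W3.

counter=7 r=(5,5,6) succ=(0,1,2) retry=(1,1,1)

(re-executing from step 5 with the substitution; state before step 5: counter=5 r=(4,4,4) succ=(0,0,1) retry=(0,0,0))
5 | W1 LOAD | counter=5 r=(5,4,4) succ=(0,0,1) retry=(0,0,0)
6 | W2 CAS | counter=5 r=(5,4,4) succ=(0,0,1) retry=(0,1,0)
7 | W3 CAS | counter=5 r=(5,4,4) succ=(0,0,1) retry=(0,1,1)
8 | W2 LOAD | counter=5 r=(5,5,4) succ=(0,0,1) retry=(0,1,1)
9 | W2 CAS | counter=6 r=(5,5,4) succ=(0,1,1) retry=(0,1,1)
10 | W3 LOAD | counter=6 r=(5,5,6) succ=(0,1,1) retry=(0,1,1)
11 | W3 CAS | counter=7 r=(5,5,6) succ=(0,1,2) retry=(0,1,1)
12 | W1 CAS | counter=7 r=(5,5,6) succ=(0,1,2) retry=(1,1,1)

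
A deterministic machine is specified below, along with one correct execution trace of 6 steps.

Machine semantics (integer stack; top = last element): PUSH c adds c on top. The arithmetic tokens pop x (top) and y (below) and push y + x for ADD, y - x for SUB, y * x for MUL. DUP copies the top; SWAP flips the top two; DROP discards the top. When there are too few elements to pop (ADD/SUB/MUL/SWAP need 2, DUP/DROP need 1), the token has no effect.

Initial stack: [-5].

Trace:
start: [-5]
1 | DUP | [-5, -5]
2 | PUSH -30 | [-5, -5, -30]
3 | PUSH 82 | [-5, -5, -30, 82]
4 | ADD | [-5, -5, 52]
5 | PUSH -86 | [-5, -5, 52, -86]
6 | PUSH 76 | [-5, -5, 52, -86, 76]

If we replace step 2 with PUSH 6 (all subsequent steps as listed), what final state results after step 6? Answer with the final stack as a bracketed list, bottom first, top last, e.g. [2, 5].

(re-executing from step 2 with the substitution; state before step 2: [-5, -5])
2 | PUSH 6 | [-5, -5, 6]
3 | PUSH 82 | [-5, -5, 6, 82]
4 | ADD | [-5, -5, 88]
5 | PUSH -86 | [-5, -5, 88, -86]
6 | PUSH 76 | [-5, -5, 88, -86, 76]

[-5, -5, 88, -86, 76]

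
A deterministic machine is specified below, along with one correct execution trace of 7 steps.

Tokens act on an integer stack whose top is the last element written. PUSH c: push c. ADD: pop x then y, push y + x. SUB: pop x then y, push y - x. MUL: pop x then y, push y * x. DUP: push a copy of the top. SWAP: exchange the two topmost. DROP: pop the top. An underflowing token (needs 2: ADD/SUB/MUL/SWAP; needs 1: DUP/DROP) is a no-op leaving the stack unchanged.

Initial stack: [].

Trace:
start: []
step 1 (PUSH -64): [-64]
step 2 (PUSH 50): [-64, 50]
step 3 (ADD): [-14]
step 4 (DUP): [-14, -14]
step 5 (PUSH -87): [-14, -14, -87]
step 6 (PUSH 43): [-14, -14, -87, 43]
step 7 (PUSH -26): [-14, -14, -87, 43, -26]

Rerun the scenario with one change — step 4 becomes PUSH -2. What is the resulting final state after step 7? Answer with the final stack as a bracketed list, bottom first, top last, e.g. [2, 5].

[-14, -2, -87, 43, -26]

(re-executing from step 4 with the substitution; state before step 4: [-14])
step 4 (PUSH -2): [-14, -2]
step 5 (PUSH -87): [-14, -2, -87]
step 6 (PUSH 43): [-14, -2, -87, 43]
step 7 (PUSH -26): [-14, -2, -87, 43, -26]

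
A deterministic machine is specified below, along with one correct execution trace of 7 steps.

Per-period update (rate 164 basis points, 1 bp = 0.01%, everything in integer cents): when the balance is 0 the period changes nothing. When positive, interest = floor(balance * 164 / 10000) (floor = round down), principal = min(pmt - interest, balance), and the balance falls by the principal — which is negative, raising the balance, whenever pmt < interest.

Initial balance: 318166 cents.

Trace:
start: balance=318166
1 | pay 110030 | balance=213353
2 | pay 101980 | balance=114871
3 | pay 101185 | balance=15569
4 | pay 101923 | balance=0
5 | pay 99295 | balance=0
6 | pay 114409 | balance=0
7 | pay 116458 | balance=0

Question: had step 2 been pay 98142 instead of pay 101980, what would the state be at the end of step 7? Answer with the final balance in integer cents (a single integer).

(re-executing from step 2 with the substitution; state before step 2: balance=213353)
2 | pay 98142 | balance=118709
3 | pay 101185 | balance=19470
4 | pay 101923 | balance=0
5 | pay 99295 | balance=0
6 | pay 114409 | balance=0
7 | pay 116458 | balance=0

0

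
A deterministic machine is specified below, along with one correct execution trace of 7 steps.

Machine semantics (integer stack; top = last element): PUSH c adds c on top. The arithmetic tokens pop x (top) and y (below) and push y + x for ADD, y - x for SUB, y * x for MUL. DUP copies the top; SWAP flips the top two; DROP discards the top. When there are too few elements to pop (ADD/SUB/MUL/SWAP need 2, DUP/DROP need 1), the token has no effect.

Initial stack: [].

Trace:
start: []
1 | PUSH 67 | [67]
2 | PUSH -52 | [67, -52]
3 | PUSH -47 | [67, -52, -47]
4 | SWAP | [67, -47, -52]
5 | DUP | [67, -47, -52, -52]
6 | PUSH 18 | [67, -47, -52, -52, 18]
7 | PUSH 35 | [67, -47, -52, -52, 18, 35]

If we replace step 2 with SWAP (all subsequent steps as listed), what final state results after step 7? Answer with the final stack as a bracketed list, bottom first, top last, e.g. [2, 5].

(re-executing from step 2 with the substitution; state before step 2: [67])
2 | SWAP | [67]
3 | PUSH -47 | [67, -47]
4 | SWAP | [-47, 67]
5 | DUP | [-47, 67, 67]
6 | PUSH 18 | [-47, 67, 67, 18]
7 | PUSH 35 | [-47, 67, 67, 18, 35]

[-47, 67, 67, 18, 35]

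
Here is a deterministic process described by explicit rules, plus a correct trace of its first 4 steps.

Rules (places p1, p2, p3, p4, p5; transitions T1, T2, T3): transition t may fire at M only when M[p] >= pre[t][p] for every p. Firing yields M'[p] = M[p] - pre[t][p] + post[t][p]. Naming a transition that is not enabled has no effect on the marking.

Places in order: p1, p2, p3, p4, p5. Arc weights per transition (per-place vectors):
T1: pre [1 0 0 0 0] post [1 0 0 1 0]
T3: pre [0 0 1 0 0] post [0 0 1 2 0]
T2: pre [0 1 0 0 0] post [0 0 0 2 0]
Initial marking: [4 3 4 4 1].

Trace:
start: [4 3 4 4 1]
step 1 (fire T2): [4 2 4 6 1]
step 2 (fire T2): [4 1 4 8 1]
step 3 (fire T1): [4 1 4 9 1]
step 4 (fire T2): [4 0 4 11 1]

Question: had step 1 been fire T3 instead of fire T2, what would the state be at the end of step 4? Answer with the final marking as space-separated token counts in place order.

(re-executing from step 1 with the substitution; state before step 1: [4 3 4 4 1])
step 1 (fire T3): [4 3 4 6 1]
step 2 (fire T2): [4 2 4 8 1]
step 3 (fire T1): [4 2 4 9 1]
step 4 (fire T2): [4 1 4 11 1]

4 1 4 11 1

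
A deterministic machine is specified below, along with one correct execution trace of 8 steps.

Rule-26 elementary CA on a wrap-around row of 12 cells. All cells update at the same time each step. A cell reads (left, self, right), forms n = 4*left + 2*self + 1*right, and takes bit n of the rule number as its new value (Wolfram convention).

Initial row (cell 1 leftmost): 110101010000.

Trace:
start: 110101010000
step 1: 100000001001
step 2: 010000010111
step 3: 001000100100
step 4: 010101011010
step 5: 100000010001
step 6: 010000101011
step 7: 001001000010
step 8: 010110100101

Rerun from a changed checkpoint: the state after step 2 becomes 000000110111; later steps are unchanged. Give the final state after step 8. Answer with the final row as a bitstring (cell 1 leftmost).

state after step 2 := 000000110111
step 3: 100001100100
step 4: 010011011011
step 5: 001110010010
step 6: 011001101101
step 7: 010111001000
step 8: 100100110100

100100110100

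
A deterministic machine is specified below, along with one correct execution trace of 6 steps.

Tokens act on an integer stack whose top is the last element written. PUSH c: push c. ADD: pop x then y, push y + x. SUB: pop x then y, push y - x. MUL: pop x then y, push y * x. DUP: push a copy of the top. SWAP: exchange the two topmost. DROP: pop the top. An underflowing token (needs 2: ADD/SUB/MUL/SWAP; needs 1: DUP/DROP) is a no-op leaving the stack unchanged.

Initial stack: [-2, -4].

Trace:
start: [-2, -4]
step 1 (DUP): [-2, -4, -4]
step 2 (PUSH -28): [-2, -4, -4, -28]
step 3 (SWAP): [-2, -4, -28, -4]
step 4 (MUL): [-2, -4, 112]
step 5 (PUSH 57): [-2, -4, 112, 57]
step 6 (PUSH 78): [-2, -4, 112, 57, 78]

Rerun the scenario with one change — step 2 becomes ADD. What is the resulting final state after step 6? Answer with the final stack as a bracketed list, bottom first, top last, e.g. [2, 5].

[16, 57, 78]

(re-executing from step 2 with the substitution; state before step 2: [-2, -4, -4])
step 2 (ADD): [-2, -8]
step 3 (SWAP): [-8, -2]
step 4 (MUL): [16]
step 5 (PUSH 57): [16, 57]
step 6 (PUSH 78): [16, 57, 78]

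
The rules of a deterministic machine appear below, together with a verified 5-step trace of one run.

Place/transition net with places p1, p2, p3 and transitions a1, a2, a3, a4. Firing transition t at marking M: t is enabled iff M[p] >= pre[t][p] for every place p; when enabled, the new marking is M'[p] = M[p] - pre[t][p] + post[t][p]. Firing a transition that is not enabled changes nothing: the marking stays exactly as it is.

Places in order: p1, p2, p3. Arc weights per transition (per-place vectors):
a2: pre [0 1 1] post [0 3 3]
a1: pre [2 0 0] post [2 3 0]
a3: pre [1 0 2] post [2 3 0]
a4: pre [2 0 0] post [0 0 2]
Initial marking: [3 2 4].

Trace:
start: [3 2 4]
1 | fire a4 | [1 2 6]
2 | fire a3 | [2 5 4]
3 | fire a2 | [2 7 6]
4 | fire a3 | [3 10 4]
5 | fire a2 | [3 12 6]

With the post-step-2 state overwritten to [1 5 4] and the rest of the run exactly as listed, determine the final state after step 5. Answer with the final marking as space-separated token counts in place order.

state after step 2 := [1 5 4]
3 | fire a2 | [1 7 6]
4 | fire a3 | [2 10 4]
5 | fire a2 | [2 12 6]

2 12 6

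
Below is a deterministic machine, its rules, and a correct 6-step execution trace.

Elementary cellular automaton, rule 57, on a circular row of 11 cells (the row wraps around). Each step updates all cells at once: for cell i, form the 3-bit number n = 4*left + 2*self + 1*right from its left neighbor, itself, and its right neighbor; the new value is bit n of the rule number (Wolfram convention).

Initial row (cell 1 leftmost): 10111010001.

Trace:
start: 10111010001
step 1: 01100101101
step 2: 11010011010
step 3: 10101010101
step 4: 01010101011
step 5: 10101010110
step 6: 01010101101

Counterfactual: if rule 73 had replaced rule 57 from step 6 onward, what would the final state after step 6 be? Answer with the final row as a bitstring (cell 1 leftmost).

00000000110

(re-executing step 6 under rule 73; state before step 6: 10101010110)
step 6: 00000000110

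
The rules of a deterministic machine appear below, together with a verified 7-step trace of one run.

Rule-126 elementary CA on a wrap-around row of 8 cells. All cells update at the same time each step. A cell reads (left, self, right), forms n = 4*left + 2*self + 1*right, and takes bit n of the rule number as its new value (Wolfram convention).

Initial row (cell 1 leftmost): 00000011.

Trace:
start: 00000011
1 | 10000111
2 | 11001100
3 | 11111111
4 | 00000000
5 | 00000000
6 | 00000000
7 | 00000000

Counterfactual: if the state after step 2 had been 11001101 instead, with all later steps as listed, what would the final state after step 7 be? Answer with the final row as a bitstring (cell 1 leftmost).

00011100

state after step 2 := 11001101
3 | 01111111
4 | 11000001
5 | 01100011
6 | 11110111
7 | 00011100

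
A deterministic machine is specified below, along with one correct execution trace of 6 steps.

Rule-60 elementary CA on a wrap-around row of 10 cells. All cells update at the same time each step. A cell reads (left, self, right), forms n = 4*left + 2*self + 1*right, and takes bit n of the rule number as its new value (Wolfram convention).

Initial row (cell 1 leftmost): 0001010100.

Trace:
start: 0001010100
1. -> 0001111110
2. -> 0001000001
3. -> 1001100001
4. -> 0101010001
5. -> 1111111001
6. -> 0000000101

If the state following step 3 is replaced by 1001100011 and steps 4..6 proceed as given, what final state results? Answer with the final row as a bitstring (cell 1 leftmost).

state after step 3 := 1001100011
4. -> 0101010010
5. -> 0111111011
6. -> 1100000110

1100000110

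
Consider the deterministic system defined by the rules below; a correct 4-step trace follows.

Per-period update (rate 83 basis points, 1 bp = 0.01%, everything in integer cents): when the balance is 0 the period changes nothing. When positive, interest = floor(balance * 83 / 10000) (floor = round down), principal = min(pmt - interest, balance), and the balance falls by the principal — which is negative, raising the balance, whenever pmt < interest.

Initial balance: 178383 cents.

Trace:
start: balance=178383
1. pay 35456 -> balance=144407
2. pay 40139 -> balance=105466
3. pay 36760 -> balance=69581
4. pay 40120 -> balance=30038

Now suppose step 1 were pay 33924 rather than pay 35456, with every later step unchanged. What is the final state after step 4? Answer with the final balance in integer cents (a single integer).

(re-executing from step 1 with the substitution; state before step 1: balance=178383)
1. pay 33924 -> balance=145939
2. pay 40139 -> balance=107011
3. pay 36760 -> balance=71139
4. pay 40120 -> balance=31609

31609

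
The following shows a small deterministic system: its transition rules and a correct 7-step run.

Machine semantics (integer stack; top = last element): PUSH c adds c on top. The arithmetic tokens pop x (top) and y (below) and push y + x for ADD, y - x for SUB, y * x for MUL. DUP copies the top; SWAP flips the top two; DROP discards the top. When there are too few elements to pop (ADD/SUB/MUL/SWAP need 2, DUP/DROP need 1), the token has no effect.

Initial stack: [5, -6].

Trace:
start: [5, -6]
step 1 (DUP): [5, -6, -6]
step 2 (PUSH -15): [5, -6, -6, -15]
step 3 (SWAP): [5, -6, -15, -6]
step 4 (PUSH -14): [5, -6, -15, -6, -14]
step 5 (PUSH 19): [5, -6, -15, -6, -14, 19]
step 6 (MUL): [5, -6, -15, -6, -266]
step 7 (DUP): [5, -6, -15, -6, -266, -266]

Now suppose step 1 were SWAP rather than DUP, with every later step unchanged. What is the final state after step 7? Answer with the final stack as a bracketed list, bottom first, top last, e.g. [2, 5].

[-6, -15, 5, -266, -266]

(re-executing from step 1 with the substitution; state before step 1: [5, -6])
step 1 (SWAP): [-6, 5]
step 2 (PUSH -15): [-6, 5, -15]
step 3 (SWAP): [-6, -15, 5]
step 4 (PUSH -14): [-6, -15, 5, -14]
step 5 (PUSH 19): [-6, -15, 5, -14, 19]
step 6 (MUL): [-6, -15, 5, -266]
step 7 (DUP): [-6, -15, 5, -266, -266]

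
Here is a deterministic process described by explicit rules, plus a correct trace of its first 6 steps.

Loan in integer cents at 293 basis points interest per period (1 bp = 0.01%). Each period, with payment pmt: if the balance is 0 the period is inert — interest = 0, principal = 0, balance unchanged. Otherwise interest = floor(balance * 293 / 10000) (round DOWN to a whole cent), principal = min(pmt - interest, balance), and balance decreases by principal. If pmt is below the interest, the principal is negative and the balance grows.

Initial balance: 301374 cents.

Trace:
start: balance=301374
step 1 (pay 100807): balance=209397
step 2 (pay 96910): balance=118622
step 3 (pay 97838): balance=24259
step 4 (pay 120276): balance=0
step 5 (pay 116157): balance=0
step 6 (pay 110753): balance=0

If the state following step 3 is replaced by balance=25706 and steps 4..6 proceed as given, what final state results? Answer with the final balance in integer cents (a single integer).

0

state after step 3 := balance=25706
step 4 (pay 120276): balance=0
step 5 (pay 116157): balance=0
step 6 (pay 110753): balance=0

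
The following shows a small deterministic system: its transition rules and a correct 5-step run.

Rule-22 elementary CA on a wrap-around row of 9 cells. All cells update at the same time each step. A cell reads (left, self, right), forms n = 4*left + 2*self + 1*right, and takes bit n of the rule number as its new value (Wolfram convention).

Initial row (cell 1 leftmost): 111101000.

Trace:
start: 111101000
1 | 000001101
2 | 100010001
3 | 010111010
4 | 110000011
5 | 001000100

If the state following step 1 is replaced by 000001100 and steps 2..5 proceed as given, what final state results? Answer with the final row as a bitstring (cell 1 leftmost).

state after step 1 := 000001100
2 | 000010010
3 | 000111111
4 | 101000000
5 | 101100001

101100001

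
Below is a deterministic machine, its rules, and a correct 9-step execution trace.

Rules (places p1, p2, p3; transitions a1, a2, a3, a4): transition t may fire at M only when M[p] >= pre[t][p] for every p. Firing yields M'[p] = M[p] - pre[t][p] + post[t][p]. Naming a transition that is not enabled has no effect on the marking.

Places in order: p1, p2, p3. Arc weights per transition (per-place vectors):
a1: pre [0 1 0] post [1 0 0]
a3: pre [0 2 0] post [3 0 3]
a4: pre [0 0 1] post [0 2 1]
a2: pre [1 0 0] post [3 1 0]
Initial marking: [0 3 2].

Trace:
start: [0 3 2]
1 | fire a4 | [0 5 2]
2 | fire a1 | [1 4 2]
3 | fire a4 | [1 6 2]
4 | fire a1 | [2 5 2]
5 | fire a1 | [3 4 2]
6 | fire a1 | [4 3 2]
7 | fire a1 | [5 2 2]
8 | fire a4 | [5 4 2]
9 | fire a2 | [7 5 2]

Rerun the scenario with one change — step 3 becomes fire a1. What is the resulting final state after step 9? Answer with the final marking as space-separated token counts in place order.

7 3 2

(re-executing from step 3 with the substitution; state before step 3: [1 4 2])
3 | fire a1 | [2 3 2]
4 | fire a1 | [3 2 2]
5 | fire a1 | [4 1 2]
6 | fire a1 | [5 0 2]
7 | fire a1 | [5 0 2]
8 | fire a4 | [5 2 2]
9 | fire a2 | [7 3 2]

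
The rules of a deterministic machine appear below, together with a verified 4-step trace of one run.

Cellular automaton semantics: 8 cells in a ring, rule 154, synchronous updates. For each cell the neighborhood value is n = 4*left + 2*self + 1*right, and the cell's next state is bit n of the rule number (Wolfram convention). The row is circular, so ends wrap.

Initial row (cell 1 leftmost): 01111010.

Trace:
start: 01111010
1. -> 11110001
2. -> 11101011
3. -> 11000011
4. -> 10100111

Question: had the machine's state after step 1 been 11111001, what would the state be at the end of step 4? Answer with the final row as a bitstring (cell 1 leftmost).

state after step 1 := 11111001
2. -> 11110111
3. -> 11100111
4. -> 11011111

11011111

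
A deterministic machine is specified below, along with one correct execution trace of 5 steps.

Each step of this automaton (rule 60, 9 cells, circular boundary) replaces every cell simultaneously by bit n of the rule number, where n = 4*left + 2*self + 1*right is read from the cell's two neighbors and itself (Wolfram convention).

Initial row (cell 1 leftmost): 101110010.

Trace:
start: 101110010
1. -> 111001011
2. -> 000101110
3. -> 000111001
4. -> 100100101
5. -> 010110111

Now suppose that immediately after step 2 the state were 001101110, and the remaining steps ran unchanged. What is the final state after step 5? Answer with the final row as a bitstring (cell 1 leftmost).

011001111

state after step 2 := 001101110
3. -> 001011001
4. -> 101110101
5. -> 011001111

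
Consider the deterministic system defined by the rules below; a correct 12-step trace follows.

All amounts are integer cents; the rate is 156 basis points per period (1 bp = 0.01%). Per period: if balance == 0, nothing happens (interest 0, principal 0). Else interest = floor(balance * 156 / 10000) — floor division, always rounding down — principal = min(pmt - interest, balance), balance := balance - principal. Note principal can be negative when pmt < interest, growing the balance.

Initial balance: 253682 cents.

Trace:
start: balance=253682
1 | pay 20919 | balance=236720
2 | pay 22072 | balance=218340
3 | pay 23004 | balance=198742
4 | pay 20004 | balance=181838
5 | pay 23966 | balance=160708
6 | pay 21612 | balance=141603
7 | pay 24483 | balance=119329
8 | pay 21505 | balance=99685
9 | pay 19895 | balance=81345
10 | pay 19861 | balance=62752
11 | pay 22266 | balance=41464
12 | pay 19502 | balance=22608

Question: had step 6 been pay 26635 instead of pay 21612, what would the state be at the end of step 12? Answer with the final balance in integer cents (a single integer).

(re-executing from step 6 with the substitution; state before step 6: balance=160708)
6 | pay 26635 | balance=136580
7 | pay 24483 | balance=114227
8 | pay 21505 | balance=94503
9 | pay 19895 | balance=76082
10 | pay 19861 | balance=57407
11 | pay 22266 | balance=36036
12 | pay 19502 | balance=17096

17096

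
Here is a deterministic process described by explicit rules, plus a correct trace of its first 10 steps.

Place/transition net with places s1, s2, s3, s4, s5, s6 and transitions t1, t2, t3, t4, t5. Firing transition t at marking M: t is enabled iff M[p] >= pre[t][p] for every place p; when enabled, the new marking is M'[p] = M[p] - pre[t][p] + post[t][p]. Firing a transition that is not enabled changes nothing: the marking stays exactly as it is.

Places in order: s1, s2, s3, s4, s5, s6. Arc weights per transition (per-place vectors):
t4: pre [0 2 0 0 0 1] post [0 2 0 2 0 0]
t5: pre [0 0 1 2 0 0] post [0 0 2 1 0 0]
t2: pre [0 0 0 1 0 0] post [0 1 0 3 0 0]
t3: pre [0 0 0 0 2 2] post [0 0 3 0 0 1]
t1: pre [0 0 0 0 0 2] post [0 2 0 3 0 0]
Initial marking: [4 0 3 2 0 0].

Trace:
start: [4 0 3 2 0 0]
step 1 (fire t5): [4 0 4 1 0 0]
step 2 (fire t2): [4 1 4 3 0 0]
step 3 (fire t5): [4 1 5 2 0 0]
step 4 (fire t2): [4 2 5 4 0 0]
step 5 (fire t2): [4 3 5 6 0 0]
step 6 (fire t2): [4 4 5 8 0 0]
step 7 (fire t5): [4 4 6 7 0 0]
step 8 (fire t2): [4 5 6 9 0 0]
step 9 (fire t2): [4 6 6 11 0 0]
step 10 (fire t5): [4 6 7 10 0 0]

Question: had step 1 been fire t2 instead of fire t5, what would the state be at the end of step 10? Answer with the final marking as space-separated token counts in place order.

(re-executing from step 1 with the substitution; state before step 1: [4 0 3 2 0 0])
step 1 (fire t2): [4 1 3 4 0 0]
step 2 (fire t2): [4 2 3 6 0 0]
step 3 (fire t5): [4 2 4 5 0 0]
step 4 (fire t2): [4 3 4 7 0 0]
step 5 (fire t2): [4 4 4 9 0 0]
step 6 (fire t2): [4 5 4 11 0 0]
step 7 (fire t5): [4 5 5 10 0 0]
step 8 (fire t2): [4 6 5 12 0 0]
step 9 (fire t2): [4 7 5 14 0 0]
step 10 (fire t5): [4 7 6 13 0 0]

4 7 6 13 0 0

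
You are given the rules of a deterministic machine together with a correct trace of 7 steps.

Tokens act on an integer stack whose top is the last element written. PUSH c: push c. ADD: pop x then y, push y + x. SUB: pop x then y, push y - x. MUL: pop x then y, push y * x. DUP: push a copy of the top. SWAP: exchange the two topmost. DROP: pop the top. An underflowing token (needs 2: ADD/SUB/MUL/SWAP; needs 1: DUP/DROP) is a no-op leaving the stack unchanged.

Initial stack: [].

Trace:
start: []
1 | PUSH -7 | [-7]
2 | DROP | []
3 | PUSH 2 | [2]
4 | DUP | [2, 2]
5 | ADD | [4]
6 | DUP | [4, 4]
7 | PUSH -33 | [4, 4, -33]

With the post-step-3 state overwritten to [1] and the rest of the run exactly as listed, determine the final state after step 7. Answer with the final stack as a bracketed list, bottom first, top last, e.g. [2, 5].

state after step 3 := [1]
4 | DUP | [1, 1]
5 | ADD | [2]
6 | DUP | [2, 2]
7 | PUSH -33 | [2, 2, -33]

[2, 2, -33]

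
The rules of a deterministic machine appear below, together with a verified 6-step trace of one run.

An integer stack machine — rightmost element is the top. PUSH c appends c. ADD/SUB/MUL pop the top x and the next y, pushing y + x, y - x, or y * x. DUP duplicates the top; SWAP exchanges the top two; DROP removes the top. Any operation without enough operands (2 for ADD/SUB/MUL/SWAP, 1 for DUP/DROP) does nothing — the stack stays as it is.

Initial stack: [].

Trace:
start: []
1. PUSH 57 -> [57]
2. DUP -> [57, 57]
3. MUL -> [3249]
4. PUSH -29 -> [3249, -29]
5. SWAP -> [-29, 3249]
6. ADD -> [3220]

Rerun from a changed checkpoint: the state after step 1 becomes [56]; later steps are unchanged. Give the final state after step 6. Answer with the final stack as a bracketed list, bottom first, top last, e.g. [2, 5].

state after step 1 := [56]
2. DUP -> [56, 56]
3. MUL -> [3136]
4. PUSH -29 -> [3136, -29]
5. SWAP -> [-29, 3136]
6. ADD -> [3107]

[3107]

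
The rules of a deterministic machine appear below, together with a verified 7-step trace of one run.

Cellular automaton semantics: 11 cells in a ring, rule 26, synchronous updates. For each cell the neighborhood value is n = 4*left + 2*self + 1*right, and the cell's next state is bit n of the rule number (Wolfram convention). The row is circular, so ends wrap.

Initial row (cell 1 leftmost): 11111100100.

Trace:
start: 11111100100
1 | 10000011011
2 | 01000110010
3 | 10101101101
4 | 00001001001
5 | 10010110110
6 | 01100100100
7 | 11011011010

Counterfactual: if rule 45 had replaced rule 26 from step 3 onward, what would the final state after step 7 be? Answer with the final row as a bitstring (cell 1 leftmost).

(re-executing steps 3..7 under rule 45; state before step 3: 01000110010)
3 | 01010100010
4 | 01111101010
5 | 01000011110
6 | 01011010000
7 | 01110110111

01110110111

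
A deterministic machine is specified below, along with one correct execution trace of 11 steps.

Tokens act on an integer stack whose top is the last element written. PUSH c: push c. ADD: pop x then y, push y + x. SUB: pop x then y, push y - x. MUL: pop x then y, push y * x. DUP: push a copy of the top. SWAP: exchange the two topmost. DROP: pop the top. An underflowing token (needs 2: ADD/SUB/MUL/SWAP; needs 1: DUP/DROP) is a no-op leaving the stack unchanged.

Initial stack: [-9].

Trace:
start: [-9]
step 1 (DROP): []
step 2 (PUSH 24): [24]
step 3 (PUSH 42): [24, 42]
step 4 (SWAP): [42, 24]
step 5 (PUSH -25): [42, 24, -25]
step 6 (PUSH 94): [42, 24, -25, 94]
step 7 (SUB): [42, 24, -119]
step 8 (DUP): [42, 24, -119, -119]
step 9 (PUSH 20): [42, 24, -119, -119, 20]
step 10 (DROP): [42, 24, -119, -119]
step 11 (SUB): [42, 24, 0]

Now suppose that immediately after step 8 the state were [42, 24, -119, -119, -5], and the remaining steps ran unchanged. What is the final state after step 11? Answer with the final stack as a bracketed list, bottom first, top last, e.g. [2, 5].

[42, 24, -119, -114]

state after step 8 := [42, 24, -119, -119, -5]
step 9 (PUSH 20): [42, 24, -119, -119, -5, 20]
step 10 (DROP): [42, 24, -119, -119, -5]
step 11 (SUB): [42, 24, -119, -114]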